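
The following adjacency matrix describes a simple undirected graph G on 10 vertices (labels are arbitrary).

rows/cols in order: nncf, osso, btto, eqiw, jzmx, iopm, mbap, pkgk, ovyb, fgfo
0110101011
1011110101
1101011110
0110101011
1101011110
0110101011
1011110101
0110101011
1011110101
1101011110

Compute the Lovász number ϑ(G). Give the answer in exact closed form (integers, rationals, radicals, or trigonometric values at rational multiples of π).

4

Vertex fgfo has 7 neighbors: nncf, osso, eqiw, iopm, mbap, pkgk, ovyb.
N(pkgk) = {osso, btto, jzmx, mbap, ovyb, fgfo}, |N(pkgk)| = 6.
Vertex osso has 7 neighbors: nncf, btto, eqiw, jzmx, iopm, pkgk, fgfo.
N(ovyb) = {nncf, btto, eqiw, jzmx, iopm, pkgk, fgfo}, |N(ovyb)| = 7.
G = K_{4,3,3}: α = 4 = χ(Ḡ), so ϑ = 4.
Numerically 4.00000000.
Check 4 ≤ 4 ≤ 4: collapsed.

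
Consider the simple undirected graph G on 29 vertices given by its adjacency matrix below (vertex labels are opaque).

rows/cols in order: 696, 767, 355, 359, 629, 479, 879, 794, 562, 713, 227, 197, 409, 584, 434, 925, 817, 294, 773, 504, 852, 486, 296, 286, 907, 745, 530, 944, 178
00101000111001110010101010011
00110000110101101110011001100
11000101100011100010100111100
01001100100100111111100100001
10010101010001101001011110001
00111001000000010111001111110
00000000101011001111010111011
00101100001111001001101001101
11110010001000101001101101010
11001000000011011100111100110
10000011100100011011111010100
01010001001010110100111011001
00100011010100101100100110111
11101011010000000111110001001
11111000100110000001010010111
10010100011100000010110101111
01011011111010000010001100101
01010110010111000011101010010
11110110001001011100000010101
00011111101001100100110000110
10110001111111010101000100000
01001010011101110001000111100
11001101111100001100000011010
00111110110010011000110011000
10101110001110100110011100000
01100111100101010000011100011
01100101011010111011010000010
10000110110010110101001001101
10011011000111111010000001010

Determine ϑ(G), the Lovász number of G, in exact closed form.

sqrt(29)

Vertex 530 has 14 neighbors: 767, 355, 479, 794, 713, 227, 409, 434, 925, 817, 773, 504, 486, 944.
Vertex 852 has 14 neighbors: 696, 355, 359, 794, 562, 713, 227, 197, 409, 584, 925, 294, 504, 286.
Vertex 178 has 14 neighbors: 696, 359, 629, 879, 794, 197, 409, 584, 434, 925, 817, 773, 745, 944.
N(286) = {355, 359, 629, 479, 879, 562, 713, 409, 925, 817, 852, 486, 907, 745}, |N(286)| = 14.
29-vertex 14-regular graph: Paley(29): SR with (k,λ,μ)=(14,6,7).
Distinct eigenvalues (to 5 d.p.): [14.0, 2.19258, -3.19258].
Lovász: ϑ = −29(-sqrt(29)/2 - 1/2)/(14+-(-sqrt(29)/2 - 1/2)) = sqrt(29).
ϑ(G) ≈ 5.38516481.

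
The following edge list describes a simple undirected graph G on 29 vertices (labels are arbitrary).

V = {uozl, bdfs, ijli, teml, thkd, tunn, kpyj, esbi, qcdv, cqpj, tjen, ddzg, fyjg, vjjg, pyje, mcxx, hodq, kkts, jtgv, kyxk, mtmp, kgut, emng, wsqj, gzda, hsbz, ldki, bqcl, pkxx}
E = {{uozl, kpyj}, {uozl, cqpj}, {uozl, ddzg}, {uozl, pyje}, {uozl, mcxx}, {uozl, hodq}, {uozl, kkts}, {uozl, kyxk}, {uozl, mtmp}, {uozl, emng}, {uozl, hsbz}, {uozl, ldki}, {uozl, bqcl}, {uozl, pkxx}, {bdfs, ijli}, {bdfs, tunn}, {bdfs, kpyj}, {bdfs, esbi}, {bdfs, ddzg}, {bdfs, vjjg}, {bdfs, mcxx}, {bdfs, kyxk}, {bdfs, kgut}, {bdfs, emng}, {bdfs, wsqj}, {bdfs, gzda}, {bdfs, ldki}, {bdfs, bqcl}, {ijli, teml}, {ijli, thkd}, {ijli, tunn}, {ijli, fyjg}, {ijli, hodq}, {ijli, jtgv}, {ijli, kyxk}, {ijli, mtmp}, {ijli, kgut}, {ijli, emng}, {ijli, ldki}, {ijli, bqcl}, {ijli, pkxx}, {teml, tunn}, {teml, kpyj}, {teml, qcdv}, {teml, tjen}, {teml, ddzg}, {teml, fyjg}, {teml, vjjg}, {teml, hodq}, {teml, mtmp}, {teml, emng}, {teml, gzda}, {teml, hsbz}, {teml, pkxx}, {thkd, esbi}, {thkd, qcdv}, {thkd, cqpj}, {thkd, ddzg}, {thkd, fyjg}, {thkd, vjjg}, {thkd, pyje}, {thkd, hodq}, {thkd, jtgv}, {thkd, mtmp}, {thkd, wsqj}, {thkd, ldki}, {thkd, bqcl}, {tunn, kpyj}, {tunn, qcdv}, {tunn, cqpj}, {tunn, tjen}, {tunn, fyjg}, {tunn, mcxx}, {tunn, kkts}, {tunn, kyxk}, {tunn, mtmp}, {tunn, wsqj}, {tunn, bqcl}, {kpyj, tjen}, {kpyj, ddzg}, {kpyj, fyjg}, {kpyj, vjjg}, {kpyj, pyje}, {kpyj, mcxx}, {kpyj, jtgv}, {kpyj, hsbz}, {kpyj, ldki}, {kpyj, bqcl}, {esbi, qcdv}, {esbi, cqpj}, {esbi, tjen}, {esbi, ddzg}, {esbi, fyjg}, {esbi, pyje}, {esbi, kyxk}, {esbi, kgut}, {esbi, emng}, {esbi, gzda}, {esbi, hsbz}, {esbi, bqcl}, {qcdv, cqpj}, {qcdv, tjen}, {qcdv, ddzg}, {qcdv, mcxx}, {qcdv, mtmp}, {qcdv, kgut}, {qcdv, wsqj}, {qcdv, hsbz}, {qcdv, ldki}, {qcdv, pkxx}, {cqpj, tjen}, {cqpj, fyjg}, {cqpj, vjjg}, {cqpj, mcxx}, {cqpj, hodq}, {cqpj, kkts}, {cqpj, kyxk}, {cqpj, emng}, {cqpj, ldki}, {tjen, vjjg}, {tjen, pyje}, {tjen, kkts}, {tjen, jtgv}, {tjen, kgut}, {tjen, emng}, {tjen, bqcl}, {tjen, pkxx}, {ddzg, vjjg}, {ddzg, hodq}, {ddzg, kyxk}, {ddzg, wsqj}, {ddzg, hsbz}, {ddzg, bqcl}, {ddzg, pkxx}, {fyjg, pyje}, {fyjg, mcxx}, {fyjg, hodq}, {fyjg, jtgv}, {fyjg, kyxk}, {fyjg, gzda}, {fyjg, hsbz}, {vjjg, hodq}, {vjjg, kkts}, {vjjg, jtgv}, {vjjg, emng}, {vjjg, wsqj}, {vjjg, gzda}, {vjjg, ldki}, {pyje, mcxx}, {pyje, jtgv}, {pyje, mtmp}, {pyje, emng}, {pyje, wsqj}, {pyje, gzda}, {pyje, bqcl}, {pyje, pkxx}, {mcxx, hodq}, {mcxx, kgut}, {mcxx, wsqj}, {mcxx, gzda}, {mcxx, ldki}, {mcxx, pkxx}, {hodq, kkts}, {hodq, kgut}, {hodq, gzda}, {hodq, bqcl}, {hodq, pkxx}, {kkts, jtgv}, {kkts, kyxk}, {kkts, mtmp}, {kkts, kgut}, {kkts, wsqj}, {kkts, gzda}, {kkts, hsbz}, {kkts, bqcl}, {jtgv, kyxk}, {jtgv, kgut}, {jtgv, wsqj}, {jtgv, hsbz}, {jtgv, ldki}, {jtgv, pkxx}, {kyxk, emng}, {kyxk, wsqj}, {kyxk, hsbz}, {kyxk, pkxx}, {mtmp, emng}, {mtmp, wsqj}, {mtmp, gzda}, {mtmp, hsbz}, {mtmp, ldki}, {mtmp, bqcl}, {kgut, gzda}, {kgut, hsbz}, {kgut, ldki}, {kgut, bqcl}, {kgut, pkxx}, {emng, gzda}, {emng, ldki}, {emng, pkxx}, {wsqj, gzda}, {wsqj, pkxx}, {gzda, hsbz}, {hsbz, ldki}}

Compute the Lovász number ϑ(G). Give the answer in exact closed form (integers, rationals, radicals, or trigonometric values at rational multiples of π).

sqrt(29)

deg(qcdv) = 14; N(qcdv) = {teml, thkd, tunn, esbi, cqpj, tjen, ddzg, mcxx, mtmp, kgut, wsqj, hsbz, ldki, pkxx}.
N(kpyj) = {uozl, bdfs, teml, tunn, tjen, ddzg, fyjg, vjjg, pyje, mcxx, jtgv, hsbz, ldki, bqcl}, |N(kpyj)| = 14.
deg(tjen) = 14; N(tjen) = {teml, tunn, kpyj, esbi, qcdv, cqpj, vjjg, pyje, kkts, jtgv, kgut, emng, bqcl, pkxx}.
deg(cqpj) = 14; N(cqpj) = {uozl, thkd, tunn, esbi, qcdv, tjen, fyjg, vjjg, mcxx, hodq, kkts, kyxk, emng, ldki}.
deg(v) = 14 for all v (|V|=29); Paley(29): SR with (k,λ,μ)=(14,6,7).
spec(A) ≈ [14.0, 2.193, -3.193] (distinct, 3 d.p.).
Lovász: ϑ = −29(-sqrt(29)/2 - 1/2)/(14+-(-sqrt(29)/2 - 1/2)) = sqrt(29).
ϑ(G) ≈ 5.385164807.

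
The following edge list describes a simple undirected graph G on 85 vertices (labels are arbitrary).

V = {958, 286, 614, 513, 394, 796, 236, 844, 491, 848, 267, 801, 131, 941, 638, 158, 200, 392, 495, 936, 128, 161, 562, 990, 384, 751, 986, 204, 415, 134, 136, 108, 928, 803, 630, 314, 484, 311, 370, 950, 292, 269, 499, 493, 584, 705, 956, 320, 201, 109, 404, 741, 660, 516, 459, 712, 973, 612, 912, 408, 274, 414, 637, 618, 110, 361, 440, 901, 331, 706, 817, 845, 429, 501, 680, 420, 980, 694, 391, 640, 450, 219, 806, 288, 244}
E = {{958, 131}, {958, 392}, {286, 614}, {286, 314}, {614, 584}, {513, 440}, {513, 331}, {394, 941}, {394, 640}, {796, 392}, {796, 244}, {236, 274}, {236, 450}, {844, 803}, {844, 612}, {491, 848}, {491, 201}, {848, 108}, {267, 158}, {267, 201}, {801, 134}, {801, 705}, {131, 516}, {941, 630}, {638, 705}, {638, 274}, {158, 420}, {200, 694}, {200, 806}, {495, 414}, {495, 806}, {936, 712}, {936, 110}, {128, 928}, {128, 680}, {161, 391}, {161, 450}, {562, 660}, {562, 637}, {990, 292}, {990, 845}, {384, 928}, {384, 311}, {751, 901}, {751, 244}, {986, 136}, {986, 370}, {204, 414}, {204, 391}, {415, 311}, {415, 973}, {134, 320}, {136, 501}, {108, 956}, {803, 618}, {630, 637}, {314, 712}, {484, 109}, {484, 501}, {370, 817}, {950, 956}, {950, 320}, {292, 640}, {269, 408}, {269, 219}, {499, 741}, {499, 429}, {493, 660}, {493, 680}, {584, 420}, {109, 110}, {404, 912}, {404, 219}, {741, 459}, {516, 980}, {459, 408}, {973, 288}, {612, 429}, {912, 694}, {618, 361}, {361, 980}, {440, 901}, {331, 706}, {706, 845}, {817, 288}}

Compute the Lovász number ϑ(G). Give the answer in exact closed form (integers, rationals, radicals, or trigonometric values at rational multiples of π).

Vertex 516 has 2 neighbors: 131, 980.
deg(288) = 2; N(288) = {973, 817}.
N(134) = {801, 320}, |N(134)| = 2.
Vertex 612 has 2 neighbors: 844, 429.
deg(v) = 2 for all v (|V|=85); this is C_{85}, the 85-cycle.
Distinct eigenvalues (to 3 d.p.): [2.0, 1.995, 1.978, 1.951, 1.913, 1.865, 1.806, 1.738, 1.66, 1.573, 1.478, 1.374, 1.263, 1.145, 1.021, 0.891, 0.757, 0.618, 0.476, 0.331, 0.185, 0.037, -0.111, -0.258, -0.404, -0.547, -0.688, -0.825, -0.957, -1.084, -1.205, -1.32, -1.427, -1.527, -1.618, -1.7, -1.774, -1.837, -1.89, -1.933, -1.966, -1.988, -1.999].
λ_max=2, λ_min=-2*cos(pi/85); ϑ = −85·λ_min/(λ_max−λ_min) = 85*cos(pi/85)/(cos(pi/85) + 1).
Numerically 42.4855.
Sandwich: α(G)=42 ≤ ϑ(G)=85*cos(pi/85)/(cos(pi/85) + 1) ≤ χ(Ḡ)=43 (both strict).

85*cos(pi/85)/(cos(pi/85) + 1)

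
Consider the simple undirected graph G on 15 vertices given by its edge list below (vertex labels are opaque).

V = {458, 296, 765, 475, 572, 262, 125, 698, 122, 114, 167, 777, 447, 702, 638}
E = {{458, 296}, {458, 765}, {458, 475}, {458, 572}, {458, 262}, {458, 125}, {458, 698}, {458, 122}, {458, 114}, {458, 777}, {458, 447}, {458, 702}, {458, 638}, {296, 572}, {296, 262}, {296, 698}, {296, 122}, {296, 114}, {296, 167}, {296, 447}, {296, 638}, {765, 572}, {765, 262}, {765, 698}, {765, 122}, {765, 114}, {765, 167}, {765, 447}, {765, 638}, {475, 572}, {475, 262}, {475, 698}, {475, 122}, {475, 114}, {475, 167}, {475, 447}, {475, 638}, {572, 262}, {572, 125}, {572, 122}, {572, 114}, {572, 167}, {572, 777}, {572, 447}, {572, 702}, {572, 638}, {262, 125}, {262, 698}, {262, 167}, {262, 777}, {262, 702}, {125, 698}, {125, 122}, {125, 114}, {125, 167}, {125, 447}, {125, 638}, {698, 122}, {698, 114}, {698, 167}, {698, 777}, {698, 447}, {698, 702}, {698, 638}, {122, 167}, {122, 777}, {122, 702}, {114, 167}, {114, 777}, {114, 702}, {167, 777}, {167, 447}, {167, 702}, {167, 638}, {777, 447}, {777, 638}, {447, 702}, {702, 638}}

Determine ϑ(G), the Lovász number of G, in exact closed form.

6

deg(765) = 9; N(765) = {458, 572, 262, 698, 122, 114, 167, 447, 638}.
deg(262) = 10; N(262) = {458, 296, 765, 475, 572, 125, 698, 167, 777, 702}.
Vertex 122 has 10 neighbors: 458, 296, 765, 475, 572, 125, 698, 167, 777, 702.
Vertex 638 has 10 neighbors: 458, 296, 765, 475, 572, 125, 698, 167, 777, 702.
K_{6,5,2,2} (perfect); ϑ(G) = α(G) = max{6,5,2,2} = 6.
= 6.000000000… (decimal).
α=6, χ(Ḡ)=6; ϑ=6 lies between (collapsed).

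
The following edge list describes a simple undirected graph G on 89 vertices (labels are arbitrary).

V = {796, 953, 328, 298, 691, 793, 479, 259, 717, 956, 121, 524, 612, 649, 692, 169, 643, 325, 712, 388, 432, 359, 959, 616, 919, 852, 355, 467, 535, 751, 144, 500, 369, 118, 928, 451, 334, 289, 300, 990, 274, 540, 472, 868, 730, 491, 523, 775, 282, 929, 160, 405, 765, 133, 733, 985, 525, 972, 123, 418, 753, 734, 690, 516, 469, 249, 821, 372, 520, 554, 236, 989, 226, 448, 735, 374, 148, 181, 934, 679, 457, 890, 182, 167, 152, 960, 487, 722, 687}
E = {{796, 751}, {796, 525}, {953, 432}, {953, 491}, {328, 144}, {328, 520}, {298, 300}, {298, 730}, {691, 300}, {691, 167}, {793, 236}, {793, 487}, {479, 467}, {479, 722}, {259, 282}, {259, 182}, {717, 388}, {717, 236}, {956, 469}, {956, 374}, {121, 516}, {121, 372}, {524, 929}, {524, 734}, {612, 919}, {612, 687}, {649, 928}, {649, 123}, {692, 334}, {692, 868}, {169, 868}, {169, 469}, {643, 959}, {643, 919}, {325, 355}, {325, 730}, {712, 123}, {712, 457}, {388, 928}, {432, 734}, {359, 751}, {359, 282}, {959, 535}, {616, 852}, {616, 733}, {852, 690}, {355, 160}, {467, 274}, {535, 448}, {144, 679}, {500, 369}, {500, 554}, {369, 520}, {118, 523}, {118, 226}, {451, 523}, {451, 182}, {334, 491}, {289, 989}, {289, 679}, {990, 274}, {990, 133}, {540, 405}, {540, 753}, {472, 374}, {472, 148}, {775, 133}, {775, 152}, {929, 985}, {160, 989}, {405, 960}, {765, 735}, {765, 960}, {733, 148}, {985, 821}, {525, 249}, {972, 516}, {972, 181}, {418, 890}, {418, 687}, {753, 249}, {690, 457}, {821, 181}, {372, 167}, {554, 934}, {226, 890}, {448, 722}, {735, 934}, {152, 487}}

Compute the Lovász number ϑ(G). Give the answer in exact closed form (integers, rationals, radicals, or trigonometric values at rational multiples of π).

89*cos(pi/89)/(cos(pi/89) + 1)

Vertex 733 has 2 neighbors: 616, 148.
N(735) = {765, 934}, |N(735)| = 2.
deg(325) = 2; N(325) = {355, 730}.
Vertex 328 has 2 neighbors: 144, 520.
G on 89 vertices is 2-regular; the odd cycle C_{89}.
The 45 distinct eigenvalues: [2.0, 1.995018, 1.980097, 1.955311, 1.920784, 1.876688, 1.823242, 1.760713, 1.689412, 1.609694, 1.521958, 1.426638, 1.324212, 1.215188, 1.10011, 0.979551, 0.854113, 0.724419, 0.591116, 0.454869, 0.316355, 0.176265, 0.035297, -0.105847, -0.246463, -0.385852, -0.523319, -0.658178, -0.789758, -0.917404, -1.040479, -1.158371, -1.270491, -1.376282, -1.475217, -1.566802, -1.650581, -1.726138, -1.793094, -1.851118, -1.89992, -1.939256, -1.968931, -1.988796, -1.998754].
With N=89: ϑ(G) = 89·(-(-1)*2*cos(pi/89))/(2−(-2*cos(pi/89))) = 89*cos(pi/89)/(cos(pi/89) + 1).
ϑ(G) ≈ 44.4861.
Check 44 ≤ 89*cos(pi/89)/(cos(pi/89) + 1) ≤ 45: both strict.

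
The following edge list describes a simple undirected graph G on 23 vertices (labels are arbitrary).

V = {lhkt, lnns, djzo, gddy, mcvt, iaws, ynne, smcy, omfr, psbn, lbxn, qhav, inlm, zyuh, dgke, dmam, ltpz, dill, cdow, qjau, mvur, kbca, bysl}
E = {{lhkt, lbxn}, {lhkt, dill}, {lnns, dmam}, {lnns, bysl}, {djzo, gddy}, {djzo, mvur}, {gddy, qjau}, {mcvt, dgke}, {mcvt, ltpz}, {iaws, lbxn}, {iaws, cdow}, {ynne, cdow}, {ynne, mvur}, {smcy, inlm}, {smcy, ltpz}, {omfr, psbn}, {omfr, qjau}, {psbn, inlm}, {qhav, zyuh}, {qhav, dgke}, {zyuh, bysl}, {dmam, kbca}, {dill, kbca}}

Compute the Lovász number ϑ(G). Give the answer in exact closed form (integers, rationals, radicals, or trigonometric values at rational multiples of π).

23*cos(pi/23)/(cos(pi/23) + 1)

deg(cdow) = 2; N(cdow) = {iaws, ynne}.
deg(bysl) = 2; N(bysl) = {lnns, zyuh}.
N(smcy) = {inlm, ltpz}, |N(smcy)| = 2.
deg(dgke) = 2; N(dgke) = {mcvt, qhav}.
deg(v) = 2 for all v (|V|=23); the odd cycle C_{23}.
The 12 distinct eigenvalues: [2.0, 1.926, 1.709, 1.365, 0.92, 0.407, -0.136, -0.67, -1.153, -1.551, -1.834, -1.981].
Lovász (edge-transitive): ϑ = −23·(-2*cos(pi/23))/((2)−(-2*cos(pi/23))) = 23*cos(pi/23)/(cos(pi/23) + 1).
Numerically 11.446193612.
Check 11 ≤ 23*cos(pi/23)/(cos(pi/23) + 1) ≤ 12: both strict.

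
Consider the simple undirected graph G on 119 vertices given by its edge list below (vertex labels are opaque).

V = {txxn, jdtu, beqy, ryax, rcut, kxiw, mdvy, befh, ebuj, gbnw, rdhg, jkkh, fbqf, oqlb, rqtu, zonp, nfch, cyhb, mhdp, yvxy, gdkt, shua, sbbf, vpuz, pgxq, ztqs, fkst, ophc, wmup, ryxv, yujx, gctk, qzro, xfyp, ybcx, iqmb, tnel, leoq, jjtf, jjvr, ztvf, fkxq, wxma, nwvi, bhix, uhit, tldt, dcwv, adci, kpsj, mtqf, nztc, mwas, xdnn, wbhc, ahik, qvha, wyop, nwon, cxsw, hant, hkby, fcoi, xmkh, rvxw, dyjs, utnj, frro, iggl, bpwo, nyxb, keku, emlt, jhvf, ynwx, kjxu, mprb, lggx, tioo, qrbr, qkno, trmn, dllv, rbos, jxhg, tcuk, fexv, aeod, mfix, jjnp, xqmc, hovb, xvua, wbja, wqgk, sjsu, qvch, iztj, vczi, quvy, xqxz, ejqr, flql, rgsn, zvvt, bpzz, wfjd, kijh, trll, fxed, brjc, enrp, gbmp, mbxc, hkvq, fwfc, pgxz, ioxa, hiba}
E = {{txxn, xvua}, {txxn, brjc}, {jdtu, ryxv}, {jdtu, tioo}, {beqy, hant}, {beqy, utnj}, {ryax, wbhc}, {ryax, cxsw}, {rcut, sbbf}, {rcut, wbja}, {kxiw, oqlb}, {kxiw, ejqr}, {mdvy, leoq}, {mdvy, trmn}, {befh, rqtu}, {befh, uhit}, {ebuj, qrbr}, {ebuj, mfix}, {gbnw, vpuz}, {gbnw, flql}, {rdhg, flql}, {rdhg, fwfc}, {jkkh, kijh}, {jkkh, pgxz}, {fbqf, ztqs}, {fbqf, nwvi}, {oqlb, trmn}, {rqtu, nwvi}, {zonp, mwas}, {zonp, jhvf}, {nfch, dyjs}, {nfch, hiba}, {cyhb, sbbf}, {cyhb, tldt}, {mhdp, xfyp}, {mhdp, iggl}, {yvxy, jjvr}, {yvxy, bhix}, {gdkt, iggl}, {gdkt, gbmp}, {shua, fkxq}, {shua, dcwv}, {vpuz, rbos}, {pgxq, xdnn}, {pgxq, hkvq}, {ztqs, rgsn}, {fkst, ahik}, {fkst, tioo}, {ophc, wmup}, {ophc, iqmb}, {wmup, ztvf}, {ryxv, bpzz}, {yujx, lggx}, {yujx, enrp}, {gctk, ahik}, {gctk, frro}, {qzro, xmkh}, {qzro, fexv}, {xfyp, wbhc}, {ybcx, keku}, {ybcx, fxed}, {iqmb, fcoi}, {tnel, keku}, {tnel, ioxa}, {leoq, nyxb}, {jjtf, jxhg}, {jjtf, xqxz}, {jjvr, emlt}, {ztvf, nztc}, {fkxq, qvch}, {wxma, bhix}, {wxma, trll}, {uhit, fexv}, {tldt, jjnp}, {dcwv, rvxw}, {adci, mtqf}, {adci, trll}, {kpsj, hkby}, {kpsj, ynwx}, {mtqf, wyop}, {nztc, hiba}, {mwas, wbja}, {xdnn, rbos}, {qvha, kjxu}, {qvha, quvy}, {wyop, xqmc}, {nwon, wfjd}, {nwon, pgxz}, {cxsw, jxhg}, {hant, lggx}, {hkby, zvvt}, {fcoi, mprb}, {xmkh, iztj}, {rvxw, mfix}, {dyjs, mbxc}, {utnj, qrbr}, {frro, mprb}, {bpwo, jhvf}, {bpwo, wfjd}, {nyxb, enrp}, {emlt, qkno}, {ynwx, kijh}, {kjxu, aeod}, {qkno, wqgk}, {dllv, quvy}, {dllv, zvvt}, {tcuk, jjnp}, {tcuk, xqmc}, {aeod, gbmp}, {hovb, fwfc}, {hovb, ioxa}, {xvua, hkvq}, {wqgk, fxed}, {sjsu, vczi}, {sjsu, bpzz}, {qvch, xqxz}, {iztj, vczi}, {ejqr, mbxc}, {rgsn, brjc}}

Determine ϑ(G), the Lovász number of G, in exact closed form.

119*cos(pi/119)/(cos(pi/119) + 1)

Vertex hovb has 2 neighbors: fwfc, ioxa.
Vertex dcwv has 2 neighbors: shua, rvxw.
deg(mprb) = 2; N(mprb) = {fcoi, frro}.
deg(txxn) = 2; N(txxn) = {xvua, brjc}.
G on 119 vertices is 2-regular; the odd cycle C_{119}.
A has 60 distinct eigenvalues ≈ [2.0, 1.997213, 1.988859, 1.974962, 1.95556, 1.930708, 1.900475, 1.864944, 1.824216, 1.778403, 1.727634, 1.672049, 1.611804, 1.547067, 1.478018, 1.404849, 1.327765, 1.24698, 1.162719, 1.075218, 0.984719, 0.891477, 0.795749, 0.697804, 0.597914, 0.496357, 0.393417, 0.28938, 0.184537, 0.079179, -0.026399, -0.131904, -0.237041, -0.341517, -0.445042, -0.547326, -0.648085, -0.747037, -0.843907, -0.938425, -1.030328, -1.119358, -1.205269, -1.287821, -1.366783, -1.441936, -1.51307, -1.579986, -1.642499, -1.700434, -1.75363, -1.801938, -1.845223, -1.883366, -1.916259, -1.943812, -1.965946, -1.982601, -1.993731, -1.999303].
−119·(-2*cos(pi/119)) / ((2)−(-2*cos(pi/119))) = 119*cos(pi/119)/(cos(pi/119) + 1) = ϑ(G).
= 59.48963156… (decimal).
Lovász sandwich 59 ≤ 119*cos(pi/119)/(cos(pi/119) + 1) ≤ 60: both strict.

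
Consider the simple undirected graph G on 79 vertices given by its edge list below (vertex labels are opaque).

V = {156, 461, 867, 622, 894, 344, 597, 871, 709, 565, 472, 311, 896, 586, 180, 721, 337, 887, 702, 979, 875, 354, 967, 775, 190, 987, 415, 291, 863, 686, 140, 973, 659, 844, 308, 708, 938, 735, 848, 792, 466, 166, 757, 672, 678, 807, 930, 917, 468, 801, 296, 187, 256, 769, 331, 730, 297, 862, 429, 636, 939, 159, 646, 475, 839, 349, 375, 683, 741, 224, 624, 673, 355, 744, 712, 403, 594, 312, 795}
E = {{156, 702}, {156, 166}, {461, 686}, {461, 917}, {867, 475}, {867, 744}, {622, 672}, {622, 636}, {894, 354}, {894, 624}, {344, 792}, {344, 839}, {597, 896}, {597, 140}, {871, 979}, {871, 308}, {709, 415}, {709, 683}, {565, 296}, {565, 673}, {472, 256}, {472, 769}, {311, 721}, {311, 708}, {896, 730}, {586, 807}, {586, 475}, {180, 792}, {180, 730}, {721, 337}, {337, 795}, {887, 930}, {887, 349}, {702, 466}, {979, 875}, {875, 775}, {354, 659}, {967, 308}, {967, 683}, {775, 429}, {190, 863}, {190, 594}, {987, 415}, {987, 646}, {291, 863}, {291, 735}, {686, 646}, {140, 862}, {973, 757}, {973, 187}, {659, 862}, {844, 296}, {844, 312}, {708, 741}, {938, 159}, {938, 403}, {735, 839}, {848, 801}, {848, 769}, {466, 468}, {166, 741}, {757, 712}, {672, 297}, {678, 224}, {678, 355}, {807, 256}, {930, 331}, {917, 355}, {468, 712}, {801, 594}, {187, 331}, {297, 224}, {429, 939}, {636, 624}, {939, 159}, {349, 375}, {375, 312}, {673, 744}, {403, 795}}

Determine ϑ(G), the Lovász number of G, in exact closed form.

79*cos(pi/79)/(cos(pi/79) + 1)

deg(375) = 2; N(375) = {349, 312}.
N(769) = {472, 848}, |N(769)| = 2.
Vertex 308 has 2 neighbors: 871, 967.
Vertex 775 has 2 neighbors: 875, 429.
deg(v) = 2 for all v (|V|=79); this is C_{79}, the 79-cycle.
A has 40 distinct eigenvalues ≈ [2.0, 1.99368, 1.97475, 1.94334, 1.89964, 1.84393, 1.77657, 1.69797, 1.60863, 1.50913, 1.40008, 1.28219, 1.15618, 1.02287, 0.88309, 0.73773, 0.5877, 0.43396, 0.27747, 0.11923, -0.03976, -0.19851, -0.356, -0.51123, -0.66324, -0.81105, -0.95374, -1.09039, -1.22015, -1.3422, -1.45576, -1.56011, -1.65461, -1.73864, -1.81168, -1.87327, -1.92301, -1.96059, -1.98578, -1.99842].
λ_max=2, λ_min=-2*cos(pi/79); ϑ = −79·λ_min/(λ_max−λ_min) = 79*cos(pi/79)/(cos(pi/79) + 1).
= 39.4843794… (decimal).
39 ≤ 79*cos(pi/79)/(cos(pi/79) + 1) ≤ 40: both strict.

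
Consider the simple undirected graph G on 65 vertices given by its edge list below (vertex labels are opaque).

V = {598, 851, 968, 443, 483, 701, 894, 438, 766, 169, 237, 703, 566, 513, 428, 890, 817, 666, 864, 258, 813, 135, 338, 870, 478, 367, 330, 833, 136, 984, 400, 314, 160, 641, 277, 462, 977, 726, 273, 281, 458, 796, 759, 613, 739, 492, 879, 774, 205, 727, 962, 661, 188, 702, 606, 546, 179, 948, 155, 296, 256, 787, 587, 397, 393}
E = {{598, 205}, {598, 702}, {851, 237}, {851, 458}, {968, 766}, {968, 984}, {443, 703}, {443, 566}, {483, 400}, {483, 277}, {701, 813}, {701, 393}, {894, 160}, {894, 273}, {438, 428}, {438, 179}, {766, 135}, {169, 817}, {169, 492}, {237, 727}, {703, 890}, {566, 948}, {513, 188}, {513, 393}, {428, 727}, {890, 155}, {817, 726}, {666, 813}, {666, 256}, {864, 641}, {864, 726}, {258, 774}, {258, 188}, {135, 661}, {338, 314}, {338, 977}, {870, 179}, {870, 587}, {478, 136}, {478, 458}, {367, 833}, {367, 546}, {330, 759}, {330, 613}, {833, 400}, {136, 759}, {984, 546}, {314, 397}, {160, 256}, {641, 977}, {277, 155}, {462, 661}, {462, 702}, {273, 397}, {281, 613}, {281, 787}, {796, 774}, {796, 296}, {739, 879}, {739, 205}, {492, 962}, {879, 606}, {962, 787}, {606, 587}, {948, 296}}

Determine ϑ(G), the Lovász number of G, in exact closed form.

65*cos(pi/65)/(cos(pi/65) + 1)

deg(666) = 2; N(666) = {813, 256}.
deg(870) = 2; N(870) = {179, 587}.
N(443) = {703, 566}, |N(443)| = 2.
N(984) = {968, 546}, |N(984)| = 2.
deg(v) = 2 for all v (|V|=65); a single 65-cycle (edge-transitive).
Distinct eigenvalues (to 6 d.p.): [2.0, 1.990663, 1.96274, 1.916492, 1.852349, 1.770912, 1.67294, 1.559349, 1.431198, 1.289684, 1.136129, 0.971967, 0.798729, 0.618034, 0.431568, 0.241073, 0.048327, -0.14487, -0.336714, -0.525415, -0.70921, -0.886383, -1.05528, -1.214325, -1.362032, -1.497021, -1.618034, -1.723939, -1.813749, -1.886624, -1.941884, -1.979013, -1.997664].
With N=65: ϑ(G) = 65·(-(-1)*2*cos(pi/65))/(2−(-2*cos(pi/65))) = 65*cos(pi/65)/(cos(pi/65) + 1).
ϑ(G) ≈ 32.481013.
Check 32 ≤ 65*cos(pi/65)/(cos(pi/65) + 1) ≤ 33: both strict.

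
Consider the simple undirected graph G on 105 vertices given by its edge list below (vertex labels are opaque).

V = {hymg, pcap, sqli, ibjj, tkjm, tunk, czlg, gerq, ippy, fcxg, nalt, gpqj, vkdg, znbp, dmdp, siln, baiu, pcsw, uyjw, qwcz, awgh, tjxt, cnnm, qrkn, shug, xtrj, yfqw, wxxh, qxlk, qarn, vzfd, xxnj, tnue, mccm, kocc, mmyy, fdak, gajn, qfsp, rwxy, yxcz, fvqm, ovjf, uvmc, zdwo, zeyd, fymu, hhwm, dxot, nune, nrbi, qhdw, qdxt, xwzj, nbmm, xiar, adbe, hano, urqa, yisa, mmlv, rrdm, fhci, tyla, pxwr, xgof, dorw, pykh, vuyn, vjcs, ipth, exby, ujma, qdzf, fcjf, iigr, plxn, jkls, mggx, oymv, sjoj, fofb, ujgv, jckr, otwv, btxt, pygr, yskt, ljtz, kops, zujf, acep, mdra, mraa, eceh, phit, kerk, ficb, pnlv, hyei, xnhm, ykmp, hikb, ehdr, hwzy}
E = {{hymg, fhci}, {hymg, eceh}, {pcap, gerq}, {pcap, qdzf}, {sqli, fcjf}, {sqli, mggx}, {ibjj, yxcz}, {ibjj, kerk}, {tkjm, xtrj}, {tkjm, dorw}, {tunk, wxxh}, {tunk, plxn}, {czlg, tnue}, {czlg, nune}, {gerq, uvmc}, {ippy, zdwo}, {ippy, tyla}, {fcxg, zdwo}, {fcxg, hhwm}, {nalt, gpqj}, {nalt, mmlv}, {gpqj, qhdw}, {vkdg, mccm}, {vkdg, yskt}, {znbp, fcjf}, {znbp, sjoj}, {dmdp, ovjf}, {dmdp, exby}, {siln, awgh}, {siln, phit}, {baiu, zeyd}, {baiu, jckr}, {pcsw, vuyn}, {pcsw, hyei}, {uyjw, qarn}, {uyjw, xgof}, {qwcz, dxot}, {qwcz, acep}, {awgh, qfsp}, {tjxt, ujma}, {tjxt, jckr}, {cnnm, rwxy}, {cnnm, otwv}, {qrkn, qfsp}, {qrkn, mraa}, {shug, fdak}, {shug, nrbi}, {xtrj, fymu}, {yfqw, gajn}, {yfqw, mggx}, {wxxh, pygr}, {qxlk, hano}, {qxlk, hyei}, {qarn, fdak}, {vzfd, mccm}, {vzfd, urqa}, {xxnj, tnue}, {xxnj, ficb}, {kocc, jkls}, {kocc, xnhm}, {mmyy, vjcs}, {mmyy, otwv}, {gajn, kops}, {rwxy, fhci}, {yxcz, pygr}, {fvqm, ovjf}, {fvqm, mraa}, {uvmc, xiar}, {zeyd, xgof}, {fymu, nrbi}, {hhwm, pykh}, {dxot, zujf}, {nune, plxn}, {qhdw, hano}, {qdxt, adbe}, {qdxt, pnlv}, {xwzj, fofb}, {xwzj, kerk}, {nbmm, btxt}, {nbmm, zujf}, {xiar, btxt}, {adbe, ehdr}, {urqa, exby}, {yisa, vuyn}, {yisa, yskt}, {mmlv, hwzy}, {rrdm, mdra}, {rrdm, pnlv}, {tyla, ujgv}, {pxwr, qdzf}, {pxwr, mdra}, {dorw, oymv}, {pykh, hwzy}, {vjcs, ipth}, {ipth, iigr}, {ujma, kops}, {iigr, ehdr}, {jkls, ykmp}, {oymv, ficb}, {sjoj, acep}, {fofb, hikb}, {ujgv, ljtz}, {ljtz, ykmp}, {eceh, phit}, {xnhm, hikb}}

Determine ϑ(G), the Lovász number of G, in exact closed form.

Vertex gerq has 2 neighbors: pcap, uvmc.
Vertex qfsp has 2 neighbors: awgh, qrkn.
Vertex dorw has 2 neighbors: tkjm, oymv.
Vertex phit has 2 neighbors: siln, eceh.
deg(v) = 2 for all v (|V|=105); connected 2-regular on 105 ⇒ C_{105}.
Distinct eigenvalues (to 6 d.p.): [2.0, 1.99642, 1.985694, 1.967859, 1.94298, 1.911146, 1.87247, 1.827091, 1.775172, 1.716898, 1.652478, 1.582142, 1.506143, 1.424752, 1.338261, 1.24698, 1.151234, 1.051368, 0.947737, 0.840714, 0.730682, 0.618034, 0.503174, 0.386512, 0.268467, 0.14946, 0.029919, -0.08973, -0.209057, -0.327636, -0.445042, -0.560855, -0.67466, -0.78605, -0.894626, -1.0, -1.101794, -1.199644, -1.293199, -1.382125, -1.466104, -1.544834, -1.618034, -1.685442, -1.746816, -1.801938, -1.850609, -1.892655, -1.927926, -1.956295, -1.977662, -1.991949, -1.999105].
Lovász: ϑ = −105(-2*cos(pi/105))/(2+-(-1)*2*cos(pi/105)) = 105*cos(pi/105)/(cos(pi/105) + 1).
Numerically 52.4882.
Check 52 ≤ 105*cos(pi/105)/(cos(pi/105) + 1) ≤ 53: both strict.

105*cos(pi/105)/(cos(pi/105) + 1)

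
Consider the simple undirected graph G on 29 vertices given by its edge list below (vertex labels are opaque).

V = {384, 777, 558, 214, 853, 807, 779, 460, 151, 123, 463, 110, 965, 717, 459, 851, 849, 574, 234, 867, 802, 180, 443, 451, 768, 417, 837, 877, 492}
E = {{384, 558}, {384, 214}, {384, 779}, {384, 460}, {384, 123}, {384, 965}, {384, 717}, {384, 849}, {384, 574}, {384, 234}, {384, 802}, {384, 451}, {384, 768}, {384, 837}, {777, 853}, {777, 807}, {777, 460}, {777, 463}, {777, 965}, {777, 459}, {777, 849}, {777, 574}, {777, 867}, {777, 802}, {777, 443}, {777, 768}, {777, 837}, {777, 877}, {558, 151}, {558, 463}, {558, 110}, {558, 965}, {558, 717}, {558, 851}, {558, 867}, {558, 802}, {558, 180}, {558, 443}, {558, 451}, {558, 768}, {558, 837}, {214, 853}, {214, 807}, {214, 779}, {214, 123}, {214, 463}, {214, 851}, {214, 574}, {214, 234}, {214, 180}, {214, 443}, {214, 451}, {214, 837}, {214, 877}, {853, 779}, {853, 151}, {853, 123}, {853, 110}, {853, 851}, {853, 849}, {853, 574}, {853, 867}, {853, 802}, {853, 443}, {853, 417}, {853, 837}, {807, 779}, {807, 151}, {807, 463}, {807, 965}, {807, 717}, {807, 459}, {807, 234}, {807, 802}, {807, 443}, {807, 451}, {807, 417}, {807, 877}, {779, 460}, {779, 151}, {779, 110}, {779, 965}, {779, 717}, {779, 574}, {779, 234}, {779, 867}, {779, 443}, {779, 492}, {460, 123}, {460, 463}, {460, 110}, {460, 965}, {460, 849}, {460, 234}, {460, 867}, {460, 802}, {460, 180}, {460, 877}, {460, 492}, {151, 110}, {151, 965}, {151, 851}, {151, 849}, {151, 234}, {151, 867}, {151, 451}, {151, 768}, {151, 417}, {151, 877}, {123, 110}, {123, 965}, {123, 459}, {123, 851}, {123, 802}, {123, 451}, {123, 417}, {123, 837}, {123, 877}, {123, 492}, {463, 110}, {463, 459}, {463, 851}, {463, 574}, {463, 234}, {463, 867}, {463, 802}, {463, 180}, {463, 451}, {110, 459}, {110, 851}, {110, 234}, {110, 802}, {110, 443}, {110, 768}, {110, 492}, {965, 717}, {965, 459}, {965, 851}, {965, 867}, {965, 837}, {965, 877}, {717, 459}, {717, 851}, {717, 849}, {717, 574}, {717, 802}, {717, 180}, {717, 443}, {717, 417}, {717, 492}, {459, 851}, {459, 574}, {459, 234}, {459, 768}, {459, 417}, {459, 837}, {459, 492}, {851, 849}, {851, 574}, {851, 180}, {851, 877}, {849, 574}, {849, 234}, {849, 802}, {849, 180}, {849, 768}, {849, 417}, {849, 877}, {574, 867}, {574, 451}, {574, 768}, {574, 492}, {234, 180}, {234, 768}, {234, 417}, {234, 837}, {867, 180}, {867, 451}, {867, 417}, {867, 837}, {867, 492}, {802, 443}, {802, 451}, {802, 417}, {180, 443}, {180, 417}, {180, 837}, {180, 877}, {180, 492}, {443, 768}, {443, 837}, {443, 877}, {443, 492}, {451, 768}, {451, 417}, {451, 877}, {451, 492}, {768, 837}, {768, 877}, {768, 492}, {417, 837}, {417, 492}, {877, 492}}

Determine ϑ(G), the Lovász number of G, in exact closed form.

sqrt(29)

Vertex 965 has 14 neighbors: 384, 777, 558, 807, 779, 460, 151, 123, 717, 459, 851, 867, 837, 877.
deg(151) = 14; N(151) = {558, 853, 807, 779, 110, 965, 851, 849, 234, 867, 451, 768, 417, 877}.
Vertex 234 has 14 neighbors: 384, 214, 807, 779, 460, 151, 463, 110, 459, 849, 180, 768, 417, 837.
Vertex 849 has 14 neighbors: 384, 777, 853, 460, 151, 717, 851, 574, 234, 802, 180, 768, 417, 877.
deg(v) = 14 for all v (|V|=29); Paley(29): SR with (k,λ,μ)=(14,6,7).
A has 3 distinct eigenvalues ≈ [14.0, 2.193, -3.193].
With N=29: ϑ(G) = 29·(-(-sqrt(29)/2 - 1/2))/(14−(-sqrt(29)/2 - 1/2)) = sqrt(29).
≈ 5.3852 (to 4 d.p.).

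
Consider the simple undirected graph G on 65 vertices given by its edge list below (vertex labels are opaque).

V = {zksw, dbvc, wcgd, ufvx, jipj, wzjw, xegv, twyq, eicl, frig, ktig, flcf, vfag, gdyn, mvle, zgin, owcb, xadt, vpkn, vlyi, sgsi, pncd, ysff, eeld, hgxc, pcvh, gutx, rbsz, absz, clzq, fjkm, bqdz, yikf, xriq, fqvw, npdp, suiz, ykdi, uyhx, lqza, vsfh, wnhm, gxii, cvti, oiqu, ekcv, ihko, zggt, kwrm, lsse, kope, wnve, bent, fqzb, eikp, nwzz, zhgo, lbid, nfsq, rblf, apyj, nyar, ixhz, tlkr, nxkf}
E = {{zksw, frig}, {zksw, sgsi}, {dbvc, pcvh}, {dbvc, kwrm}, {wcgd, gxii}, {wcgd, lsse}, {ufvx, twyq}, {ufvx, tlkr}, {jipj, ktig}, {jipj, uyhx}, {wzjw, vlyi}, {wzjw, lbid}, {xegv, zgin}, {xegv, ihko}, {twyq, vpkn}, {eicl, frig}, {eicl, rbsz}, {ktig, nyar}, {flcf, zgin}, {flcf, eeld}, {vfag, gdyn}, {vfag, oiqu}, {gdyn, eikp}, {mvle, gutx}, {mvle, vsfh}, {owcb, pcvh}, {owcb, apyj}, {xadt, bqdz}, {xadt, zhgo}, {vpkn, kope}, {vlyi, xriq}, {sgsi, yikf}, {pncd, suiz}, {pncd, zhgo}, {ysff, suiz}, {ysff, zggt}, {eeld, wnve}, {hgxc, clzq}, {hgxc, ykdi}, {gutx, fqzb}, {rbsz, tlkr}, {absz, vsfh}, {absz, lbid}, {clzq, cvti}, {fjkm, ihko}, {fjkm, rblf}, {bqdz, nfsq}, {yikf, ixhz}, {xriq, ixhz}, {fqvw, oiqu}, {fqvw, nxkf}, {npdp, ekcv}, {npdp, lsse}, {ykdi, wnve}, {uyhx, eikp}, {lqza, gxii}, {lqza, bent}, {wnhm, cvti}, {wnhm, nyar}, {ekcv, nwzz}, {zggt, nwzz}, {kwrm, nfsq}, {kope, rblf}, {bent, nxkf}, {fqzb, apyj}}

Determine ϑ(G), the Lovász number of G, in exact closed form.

Vertex vlyi has 2 neighbors: wzjw, xriq.
N(eikp) = {gdyn, uyhx}, |N(eikp)| = 2.
Vertex uyhx has 2 neighbors: jipj, eikp.
Vertex zgin has 2 neighbors: xegv, flcf.
deg(v) = 2 for all v (|V|=65); the odd cycle C_{65}.
spec(A) ≈ [2.0, 1.991, 1.963, 1.916, 1.852, 1.771, 1.673, 1.559, 1.431, 1.29, 1.136, 0.972, 0.799, 0.618, 0.432, 0.241, 0.048, -0.145, -0.337, -0.525, -0.709, -0.886, -1.055, -1.214, -1.362, -1.497, -1.618, -1.724, -1.814, -1.887, -1.942, -1.979, -1.998] (distinct, 3 d.p.).
ϑ = −N·λ_min/(λ_max−λ_min) = −65·(-2*cos(pi/65))/(2−(-2*cos(pi/65))) = 65*cos(pi/65)/(cos(pi/65) + 1).
Numerically 32.48101260.
32 ≤ 65*cos(pi/65)/(cos(pi/65) + 1) ≤ 33: both strict.

65*cos(pi/65)/(cos(pi/65) + 1)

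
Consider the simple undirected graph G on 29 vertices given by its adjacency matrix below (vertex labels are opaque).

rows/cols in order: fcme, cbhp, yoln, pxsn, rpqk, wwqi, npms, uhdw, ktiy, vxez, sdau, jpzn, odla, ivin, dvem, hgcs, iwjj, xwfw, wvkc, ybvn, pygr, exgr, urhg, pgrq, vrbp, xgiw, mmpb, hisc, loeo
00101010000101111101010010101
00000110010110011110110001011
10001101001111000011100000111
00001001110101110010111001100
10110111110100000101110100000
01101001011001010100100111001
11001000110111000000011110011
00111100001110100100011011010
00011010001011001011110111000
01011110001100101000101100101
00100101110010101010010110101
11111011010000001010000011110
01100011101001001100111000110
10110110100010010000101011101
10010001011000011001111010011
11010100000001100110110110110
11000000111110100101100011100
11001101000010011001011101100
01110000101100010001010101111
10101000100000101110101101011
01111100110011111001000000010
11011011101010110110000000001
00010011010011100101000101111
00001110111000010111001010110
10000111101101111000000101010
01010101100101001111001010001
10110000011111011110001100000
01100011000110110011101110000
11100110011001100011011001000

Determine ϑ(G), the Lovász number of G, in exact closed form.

sqrt(29)

Vertex exgr has 14 neighbors: fcme, cbhp, pxsn, rpqk, npms, uhdw, ktiy, sdau, odla, dvem, hgcs, xwfw, wvkc, loeo.
deg(wwqi) = 14; N(wwqi) = {cbhp, yoln, rpqk, uhdw, vxez, sdau, ivin, hgcs, xwfw, pygr, pgrq, vrbp, xgiw, loeo}.
deg(hisc) = 14; N(hisc) = {cbhp, yoln, npms, uhdw, jpzn, odla, dvem, hgcs, wvkc, ybvn, pygr, urhg, pgrq, vrbp}.
Vertex pgrq has 14 neighbors: rpqk, wwqi, npms, ktiy, vxez, sdau, hgcs, xwfw, wvkc, ybvn, urhg, vrbp, mmpb, hisc.
29-vertex 14-regular graph: SR(29,14,6,7) — a Paley graph.
The 3 distinct eigenvalues: [14.0, 2.192582, -3.192582].
ϑ = −N·λ_min/(λ_max−λ_min) = −29·(-sqrt(29)/2 - 1/2)/(14−(-sqrt(29)/2 - 1/2)) = sqrt(29).
ϑ(G) ≈ 5.38516481.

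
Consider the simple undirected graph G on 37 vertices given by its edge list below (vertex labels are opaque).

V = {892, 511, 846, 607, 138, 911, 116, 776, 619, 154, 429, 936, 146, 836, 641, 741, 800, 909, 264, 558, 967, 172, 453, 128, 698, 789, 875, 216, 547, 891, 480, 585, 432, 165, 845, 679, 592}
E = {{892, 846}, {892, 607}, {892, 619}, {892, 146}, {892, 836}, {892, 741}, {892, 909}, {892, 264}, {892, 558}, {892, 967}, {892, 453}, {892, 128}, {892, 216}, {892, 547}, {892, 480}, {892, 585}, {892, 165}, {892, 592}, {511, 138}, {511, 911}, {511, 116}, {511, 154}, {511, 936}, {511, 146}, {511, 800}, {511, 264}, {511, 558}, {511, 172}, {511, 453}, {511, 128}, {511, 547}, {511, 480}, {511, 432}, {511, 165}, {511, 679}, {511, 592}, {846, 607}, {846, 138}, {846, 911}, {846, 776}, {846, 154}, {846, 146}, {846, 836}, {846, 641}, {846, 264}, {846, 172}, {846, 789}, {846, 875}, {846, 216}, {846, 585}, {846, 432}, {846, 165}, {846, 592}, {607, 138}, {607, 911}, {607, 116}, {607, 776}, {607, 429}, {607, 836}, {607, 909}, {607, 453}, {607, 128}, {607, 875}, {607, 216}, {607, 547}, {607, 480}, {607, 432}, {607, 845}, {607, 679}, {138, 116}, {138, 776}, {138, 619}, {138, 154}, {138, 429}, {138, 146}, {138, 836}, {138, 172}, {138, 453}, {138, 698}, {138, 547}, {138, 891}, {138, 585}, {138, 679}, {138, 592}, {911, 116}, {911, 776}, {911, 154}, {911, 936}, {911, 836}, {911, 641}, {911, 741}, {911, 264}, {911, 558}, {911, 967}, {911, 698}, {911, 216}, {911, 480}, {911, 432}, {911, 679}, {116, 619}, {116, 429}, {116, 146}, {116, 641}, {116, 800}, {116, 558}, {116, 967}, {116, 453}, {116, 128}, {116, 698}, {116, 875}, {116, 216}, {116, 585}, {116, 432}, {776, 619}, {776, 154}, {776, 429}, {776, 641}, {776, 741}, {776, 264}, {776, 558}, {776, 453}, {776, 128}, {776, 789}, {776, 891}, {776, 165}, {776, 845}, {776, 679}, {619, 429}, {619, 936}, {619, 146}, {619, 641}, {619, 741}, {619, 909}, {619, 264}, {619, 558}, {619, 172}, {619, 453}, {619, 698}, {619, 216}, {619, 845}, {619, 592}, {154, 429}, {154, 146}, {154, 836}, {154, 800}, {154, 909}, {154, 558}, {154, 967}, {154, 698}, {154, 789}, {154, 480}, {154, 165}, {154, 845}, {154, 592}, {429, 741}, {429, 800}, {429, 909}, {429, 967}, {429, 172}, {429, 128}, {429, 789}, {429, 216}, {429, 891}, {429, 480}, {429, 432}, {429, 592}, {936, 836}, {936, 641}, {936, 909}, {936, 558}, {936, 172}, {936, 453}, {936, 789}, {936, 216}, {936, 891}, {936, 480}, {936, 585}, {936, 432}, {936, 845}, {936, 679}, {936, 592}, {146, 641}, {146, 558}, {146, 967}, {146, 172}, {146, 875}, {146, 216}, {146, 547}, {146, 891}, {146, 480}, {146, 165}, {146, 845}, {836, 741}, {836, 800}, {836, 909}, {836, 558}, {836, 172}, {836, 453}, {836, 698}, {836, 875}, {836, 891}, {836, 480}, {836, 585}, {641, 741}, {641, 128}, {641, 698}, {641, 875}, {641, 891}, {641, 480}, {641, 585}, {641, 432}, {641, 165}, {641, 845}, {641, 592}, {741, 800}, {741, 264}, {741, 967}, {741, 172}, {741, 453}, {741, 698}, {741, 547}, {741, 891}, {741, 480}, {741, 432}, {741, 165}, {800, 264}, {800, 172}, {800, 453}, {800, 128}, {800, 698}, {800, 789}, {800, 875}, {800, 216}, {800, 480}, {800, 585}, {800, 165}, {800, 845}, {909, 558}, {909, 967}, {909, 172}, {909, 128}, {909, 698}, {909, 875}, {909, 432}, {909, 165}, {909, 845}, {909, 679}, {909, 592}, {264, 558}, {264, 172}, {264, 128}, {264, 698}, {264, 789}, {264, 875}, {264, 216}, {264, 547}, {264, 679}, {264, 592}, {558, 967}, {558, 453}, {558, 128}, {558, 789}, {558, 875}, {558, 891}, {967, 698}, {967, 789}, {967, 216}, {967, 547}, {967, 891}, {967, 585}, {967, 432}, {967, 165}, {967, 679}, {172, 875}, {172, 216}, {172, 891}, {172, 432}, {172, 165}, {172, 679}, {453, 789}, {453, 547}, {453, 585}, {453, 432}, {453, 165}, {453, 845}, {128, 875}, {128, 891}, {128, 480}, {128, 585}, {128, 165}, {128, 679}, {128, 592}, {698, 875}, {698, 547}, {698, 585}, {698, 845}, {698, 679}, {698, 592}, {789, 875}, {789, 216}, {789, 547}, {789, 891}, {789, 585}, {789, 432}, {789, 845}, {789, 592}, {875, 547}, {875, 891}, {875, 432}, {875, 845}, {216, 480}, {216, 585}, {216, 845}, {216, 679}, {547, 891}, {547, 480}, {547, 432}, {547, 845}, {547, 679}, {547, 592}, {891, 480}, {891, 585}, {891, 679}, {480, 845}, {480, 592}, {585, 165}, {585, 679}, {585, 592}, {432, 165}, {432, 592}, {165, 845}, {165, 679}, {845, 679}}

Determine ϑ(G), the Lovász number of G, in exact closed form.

deg(172) = 18; N(172) = {511, 846, 138, 619, 429, 936, 146, 836, 741, 800, 909, 264, 875, 216, 891, 432, 165, 679}.
deg(128) = 18; N(128) = {892, 511, 607, 116, 776, 429, 641, 800, 909, 264, 558, 875, 891, 480, 585, 165, 679, 592}.
Vertex 936 has 18 neighbors: 511, 911, 619, 836, 641, 909, 558, 172, 453, 789, 216, 891, 480, 585, 432, 845, 679, 592.
N(698) = {138, 911, 116, 619, 154, 836, 641, 741, 800, 909, 264, 967, 875, 547, 585, 845, 679, 592}, |N(698)| = 18.
18-regular, N=37; strongly regular (37,18,8,9).
The 3 distinct eigenvalues: [18.0, 2.541381, -3.541381].
Lovász: ϑ = −37(-sqrt(37)/2 - 1/2)/(18+-(-sqrt(37)/2 - 1/2)) = sqrt(37).
ϑ(G) ≈ 6.082762530.

sqrt(37)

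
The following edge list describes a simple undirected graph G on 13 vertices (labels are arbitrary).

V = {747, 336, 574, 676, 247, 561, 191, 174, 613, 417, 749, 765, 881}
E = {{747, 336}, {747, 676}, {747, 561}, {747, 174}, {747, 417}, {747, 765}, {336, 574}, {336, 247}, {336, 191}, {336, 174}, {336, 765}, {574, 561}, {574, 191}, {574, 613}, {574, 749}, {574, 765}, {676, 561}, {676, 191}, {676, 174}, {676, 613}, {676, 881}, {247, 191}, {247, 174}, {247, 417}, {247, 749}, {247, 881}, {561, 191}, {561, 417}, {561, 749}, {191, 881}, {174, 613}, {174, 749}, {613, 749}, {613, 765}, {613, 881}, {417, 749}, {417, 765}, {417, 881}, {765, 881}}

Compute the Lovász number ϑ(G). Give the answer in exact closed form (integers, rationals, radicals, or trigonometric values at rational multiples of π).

deg(613) = 6; N(613) = {574, 676, 174, 749, 765, 881}.
Vertex 174 has 6 neighbors: 747, 336, 676, 247, 613, 749.
Vertex 574 has 6 neighbors: 336, 561, 191, 613, 749, 765.
deg(747) = 6; N(747) = {336, 676, 561, 174, 417, 765}.
Every vertex has degree 6 (N=13); SR(13,6,2,3) — a Paley graph.
The 3 distinct eigenvalues: [6.0, 1.302776, -2.302776].
Lovász (edge-transitive): ϑ = −13·(-sqrt(13)/2 - 1/2)/((6)−(-sqrt(13)/2 - 1/2)) = sqrt(13).
Numerically 3.6056.

sqrt(13)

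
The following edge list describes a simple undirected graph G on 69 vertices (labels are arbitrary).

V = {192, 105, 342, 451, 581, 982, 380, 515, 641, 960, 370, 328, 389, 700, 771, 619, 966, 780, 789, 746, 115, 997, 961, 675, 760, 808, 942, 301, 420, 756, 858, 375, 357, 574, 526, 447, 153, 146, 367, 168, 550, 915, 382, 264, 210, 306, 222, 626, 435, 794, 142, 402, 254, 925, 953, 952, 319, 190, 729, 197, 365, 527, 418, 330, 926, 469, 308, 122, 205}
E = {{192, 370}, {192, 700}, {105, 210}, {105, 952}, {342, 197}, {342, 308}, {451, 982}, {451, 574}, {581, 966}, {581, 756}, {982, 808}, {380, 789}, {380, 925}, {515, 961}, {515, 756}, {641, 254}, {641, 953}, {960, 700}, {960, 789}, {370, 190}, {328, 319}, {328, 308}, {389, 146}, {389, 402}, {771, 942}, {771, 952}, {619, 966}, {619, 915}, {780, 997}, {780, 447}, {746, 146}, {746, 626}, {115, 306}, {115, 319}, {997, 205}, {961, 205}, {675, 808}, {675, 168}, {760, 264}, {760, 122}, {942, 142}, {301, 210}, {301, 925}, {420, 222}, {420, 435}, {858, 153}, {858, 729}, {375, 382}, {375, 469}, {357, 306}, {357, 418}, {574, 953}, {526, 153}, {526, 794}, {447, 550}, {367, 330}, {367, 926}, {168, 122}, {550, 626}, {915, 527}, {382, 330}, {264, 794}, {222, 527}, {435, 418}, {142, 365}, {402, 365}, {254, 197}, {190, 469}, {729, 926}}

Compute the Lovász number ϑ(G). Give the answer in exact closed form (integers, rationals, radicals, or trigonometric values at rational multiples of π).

deg(319) = 2; N(319) = {328, 115}.
deg(330) = 2; N(330) = {367, 382}.
Vertex 574 has 2 neighbors: 451, 953.
deg(982) = 2; N(982) = {451, 808}.
G on 69 vertices is 2-regular; the odd cycle C_{69}.
Distinct eigenvalues (to 5 d.p.): [2.0, 1.99171, 1.96692, 1.92583, 1.86879, 1.79626, 1.70884, 1.60726, 1.49237, 1.36511, 1.22653, 1.0778, 0.92013, 0.75484, 0.58329, 0.40691, 0.22716, 0.04553, -0.13648, -0.31737, -0.49562, -0.66976, -0.83835, -1.0, -1.15336, -1.29716, -1.43022, -1.55142, -1.65977, -1.75437, -1.83442, -1.89928, -1.9484, -1.98137, -1.99793].
−69·(-2*cos(pi/69)) / ((2)−(-2*cos(pi/69))) = 69*cos(pi/69)/(cos(pi/69) + 1) = ϑ(G).
Numerically 34.48211.
Lovász sandwich 34 ≤ 69*cos(pi/69)/(cos(pi/69) + 1) ≤ 35: both strict.

69*cos(pi/69)/(cos(pi/69) + 1)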